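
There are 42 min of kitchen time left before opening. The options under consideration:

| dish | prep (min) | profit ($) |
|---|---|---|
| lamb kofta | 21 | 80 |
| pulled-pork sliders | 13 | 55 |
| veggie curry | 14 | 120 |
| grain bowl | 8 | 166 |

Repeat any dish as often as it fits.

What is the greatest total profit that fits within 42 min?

830

Best packing: 5×grain bowl — 40 min, 830 total.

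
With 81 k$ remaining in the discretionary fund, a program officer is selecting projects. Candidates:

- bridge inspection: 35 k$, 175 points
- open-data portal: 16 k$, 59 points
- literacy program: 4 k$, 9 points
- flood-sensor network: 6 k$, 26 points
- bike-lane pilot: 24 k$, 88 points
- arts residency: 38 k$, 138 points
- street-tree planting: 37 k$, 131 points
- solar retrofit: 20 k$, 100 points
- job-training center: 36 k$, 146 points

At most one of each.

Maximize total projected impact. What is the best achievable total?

Bridge inspection + open-data portal + literacy program + flood-sensor network + solar retrofit uses 81 of the 81 k$ and totals 369.
Nothing else within 81 k$ beats 369.

369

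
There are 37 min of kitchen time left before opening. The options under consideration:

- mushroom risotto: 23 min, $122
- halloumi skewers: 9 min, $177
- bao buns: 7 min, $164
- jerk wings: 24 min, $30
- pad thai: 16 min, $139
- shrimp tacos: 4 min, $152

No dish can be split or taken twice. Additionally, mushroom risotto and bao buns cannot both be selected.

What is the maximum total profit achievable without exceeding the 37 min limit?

632

Density check — shrimp tacos 38.00, bao buns 23.43, halloumi skewers 19.67, pad thai 8.69 are the best per min.
Taking halloumi skewers + bao buns + pad thai + shrimp tacos: 36 min used, 632 in profit.
The spare 1 min is too small for any remaining dish, and no feasible exchange beats 632.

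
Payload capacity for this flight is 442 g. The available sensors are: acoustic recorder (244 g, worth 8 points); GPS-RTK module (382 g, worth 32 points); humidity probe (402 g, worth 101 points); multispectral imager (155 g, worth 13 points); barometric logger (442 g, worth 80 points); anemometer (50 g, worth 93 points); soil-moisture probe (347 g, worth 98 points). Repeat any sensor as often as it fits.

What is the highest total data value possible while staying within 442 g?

744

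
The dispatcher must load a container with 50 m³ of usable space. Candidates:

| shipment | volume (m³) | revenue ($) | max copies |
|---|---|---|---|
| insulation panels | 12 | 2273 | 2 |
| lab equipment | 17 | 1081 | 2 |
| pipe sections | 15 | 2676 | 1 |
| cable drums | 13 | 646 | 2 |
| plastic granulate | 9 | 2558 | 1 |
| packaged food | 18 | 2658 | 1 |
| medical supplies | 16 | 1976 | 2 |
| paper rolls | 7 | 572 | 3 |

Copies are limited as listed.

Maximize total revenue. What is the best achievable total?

9780

2×insulation panels + pipe sections + plastic granulate uses 48 of the 50 m³ and totals 9780.
No other feasible combination exceeds 9780.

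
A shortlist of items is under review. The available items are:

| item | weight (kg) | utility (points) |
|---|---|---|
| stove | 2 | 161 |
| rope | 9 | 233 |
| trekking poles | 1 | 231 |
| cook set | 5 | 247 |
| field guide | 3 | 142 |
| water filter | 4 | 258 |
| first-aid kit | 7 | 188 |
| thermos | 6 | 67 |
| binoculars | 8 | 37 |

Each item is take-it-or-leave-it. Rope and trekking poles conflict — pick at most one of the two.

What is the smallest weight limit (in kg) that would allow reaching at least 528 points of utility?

6

Minimise kg subject to total utility ≥ 528.
stove + trekking poles + field guide: 534 utility at 6 kg.
No combination under 6 kg hits 528.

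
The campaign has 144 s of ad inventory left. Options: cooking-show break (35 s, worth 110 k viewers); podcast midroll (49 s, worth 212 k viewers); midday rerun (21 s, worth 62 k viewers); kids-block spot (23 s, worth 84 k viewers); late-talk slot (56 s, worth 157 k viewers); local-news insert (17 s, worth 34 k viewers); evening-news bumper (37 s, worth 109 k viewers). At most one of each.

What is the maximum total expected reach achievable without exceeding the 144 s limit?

Greedy by ratio would take cooking-show break + podcast midroll + midday rerun + kids-block spot: 128 s used, total 468.
The 21 s tied up in midday rerun is better spent on evening-news bumper — total rises to 515 (144 s).
The closest alternative, cooking-show break + podcast midroll + midday rerun + evening-news bumper, reaches only 493.

515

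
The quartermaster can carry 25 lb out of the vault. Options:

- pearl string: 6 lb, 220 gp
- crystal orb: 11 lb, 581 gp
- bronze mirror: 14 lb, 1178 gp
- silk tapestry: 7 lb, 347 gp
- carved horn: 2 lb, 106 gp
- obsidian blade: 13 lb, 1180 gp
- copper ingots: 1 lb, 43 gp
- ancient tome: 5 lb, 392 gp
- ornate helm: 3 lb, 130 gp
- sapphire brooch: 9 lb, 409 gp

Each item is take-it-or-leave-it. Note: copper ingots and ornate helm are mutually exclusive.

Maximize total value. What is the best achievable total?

1919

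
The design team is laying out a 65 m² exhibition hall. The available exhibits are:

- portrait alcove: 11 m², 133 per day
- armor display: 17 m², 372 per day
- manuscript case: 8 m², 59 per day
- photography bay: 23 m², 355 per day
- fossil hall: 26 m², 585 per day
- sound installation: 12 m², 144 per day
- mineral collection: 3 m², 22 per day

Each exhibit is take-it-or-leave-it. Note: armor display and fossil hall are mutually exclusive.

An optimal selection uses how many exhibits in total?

4

The maximum expected visitors within 65 m² is 1106.
For example photography bay + fossil hall + sound installation + mineral collection achieves it, using 64 m².
All optima have 4 exhibits.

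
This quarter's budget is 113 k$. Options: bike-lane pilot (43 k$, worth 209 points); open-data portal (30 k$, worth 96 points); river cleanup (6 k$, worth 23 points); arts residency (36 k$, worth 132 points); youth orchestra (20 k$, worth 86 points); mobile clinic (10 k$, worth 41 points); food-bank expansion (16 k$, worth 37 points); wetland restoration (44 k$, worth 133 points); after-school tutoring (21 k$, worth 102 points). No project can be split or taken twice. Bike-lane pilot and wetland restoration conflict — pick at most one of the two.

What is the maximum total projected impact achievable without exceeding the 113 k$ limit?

Density check — bike-lane pilot 4.86, after-school tutoring 4.86, youth orchestra 4.30, mobile clinic 4.10 are the best per k$.
A density-first pass picks bike-lane pilot + river cleanup + youth orchestra + mobile clinic + after-school tutoring — 461 at 100 k$.
Replace river cleanup and youth orchestra with arts residency: the trade gains 23 net, giving 484 at 110 k$.
The spare 3 k$ is too small for any remaining project, and no feasible exchange beats 484.

484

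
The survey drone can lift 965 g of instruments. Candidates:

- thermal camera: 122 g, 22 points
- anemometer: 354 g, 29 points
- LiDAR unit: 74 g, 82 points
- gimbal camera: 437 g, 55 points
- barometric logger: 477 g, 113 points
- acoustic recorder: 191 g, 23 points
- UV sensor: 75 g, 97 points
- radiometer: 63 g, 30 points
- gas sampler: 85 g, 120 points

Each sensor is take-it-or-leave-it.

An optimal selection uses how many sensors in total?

6

The maximum data value within 965 g is 465.
One optimal bundle: LiDAR unit + barometric logger + acoustic recorder + UV sensor + radiometer + gas sampler (965 g).
All optima have 6 sensors.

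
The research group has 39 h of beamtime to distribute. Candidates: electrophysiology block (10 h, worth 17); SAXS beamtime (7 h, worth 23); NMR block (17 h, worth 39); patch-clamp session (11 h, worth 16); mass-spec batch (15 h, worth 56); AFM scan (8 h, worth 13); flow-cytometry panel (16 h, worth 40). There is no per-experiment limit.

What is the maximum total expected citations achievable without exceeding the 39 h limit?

Best packing: SAXS beamtime + 2×mass-spec batch — 37 h, 135 total.
Every other selection either busts 39 h or fails to beat 135.

135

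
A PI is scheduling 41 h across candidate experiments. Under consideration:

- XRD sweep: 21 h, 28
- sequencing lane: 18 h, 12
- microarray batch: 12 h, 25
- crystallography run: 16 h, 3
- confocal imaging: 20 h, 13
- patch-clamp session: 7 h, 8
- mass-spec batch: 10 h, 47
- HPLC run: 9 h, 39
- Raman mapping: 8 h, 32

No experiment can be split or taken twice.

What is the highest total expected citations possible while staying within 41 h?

143

The ratio ordering already packs tightly: microarray batch + mass-spec batch + HPLC run + Raman mapping, 39 h, 143.
The closest alternative, patch-clamp session + mass-spec batch + HPLC run + Raman mapping, reaches only 126.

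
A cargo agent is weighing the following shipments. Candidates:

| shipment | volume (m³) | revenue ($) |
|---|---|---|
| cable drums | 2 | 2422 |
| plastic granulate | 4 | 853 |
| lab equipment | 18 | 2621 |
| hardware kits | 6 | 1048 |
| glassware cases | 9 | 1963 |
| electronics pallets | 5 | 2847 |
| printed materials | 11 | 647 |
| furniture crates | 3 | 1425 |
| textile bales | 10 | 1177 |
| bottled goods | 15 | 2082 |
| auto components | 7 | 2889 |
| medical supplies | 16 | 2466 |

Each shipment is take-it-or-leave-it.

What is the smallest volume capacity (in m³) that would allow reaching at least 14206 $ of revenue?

Look for the lowest-volume combination reaching 14206.
cable drums + plastic granulate + glassware cases + electronics pallets + furniture crates + bottled goods + auto components: 14481 revenue at 45 m³.
Any bundle with less than 45 m³ falls short of 14206.

45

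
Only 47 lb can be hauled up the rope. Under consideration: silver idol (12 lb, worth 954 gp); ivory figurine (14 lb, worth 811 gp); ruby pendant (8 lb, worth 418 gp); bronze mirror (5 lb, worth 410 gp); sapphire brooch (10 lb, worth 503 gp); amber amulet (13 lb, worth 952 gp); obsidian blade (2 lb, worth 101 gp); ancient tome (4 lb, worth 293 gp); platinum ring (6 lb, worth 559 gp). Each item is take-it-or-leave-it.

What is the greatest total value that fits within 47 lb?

Taking the top-ratio items first gives silver idol + bronze mirror + amber amulet + obsidian blade + ancient tome + platinum ring for 3269 (42 lb).
Dropping ancient tome frees 4 lb; slotting in ruby pendant (8 lb) lifts the total to 3394 at 46 lb.
The spare 1 lb is too small for any remaining item, and no exchange beats 3394.

3394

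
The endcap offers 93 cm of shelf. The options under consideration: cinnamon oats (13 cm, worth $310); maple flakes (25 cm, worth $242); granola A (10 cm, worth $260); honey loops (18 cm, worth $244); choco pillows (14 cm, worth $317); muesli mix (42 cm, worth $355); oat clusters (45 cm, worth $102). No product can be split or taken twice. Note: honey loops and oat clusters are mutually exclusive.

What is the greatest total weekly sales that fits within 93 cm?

1373

By weekly sales per cm: granola A 26.00, cinnamon oats 23.85, choco pillows 22.64 lead.
The ratio ordering already packs tightly: cinnamon oats + maple flakes + granola A + honey loops + choco pillows, 80 cm, 1373.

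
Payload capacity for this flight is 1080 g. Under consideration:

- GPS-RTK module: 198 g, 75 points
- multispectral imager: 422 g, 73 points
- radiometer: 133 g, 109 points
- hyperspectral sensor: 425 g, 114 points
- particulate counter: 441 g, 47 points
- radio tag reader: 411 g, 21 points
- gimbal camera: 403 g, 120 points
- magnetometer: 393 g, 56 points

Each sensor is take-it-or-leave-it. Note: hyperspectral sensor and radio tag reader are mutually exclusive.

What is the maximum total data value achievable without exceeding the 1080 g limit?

343

Greedy by ratio would take GPS-RTK module + radiometer + gimbal camera: 734 g used, total 304.
The 198 g tied up in GPS-RTK module is better spent on hyperspectral sensor — total rises to 343 (961 g).
The closest alternative, GPS-RTK module + hyperspectral sensor + gimbal camera, reaches only 309.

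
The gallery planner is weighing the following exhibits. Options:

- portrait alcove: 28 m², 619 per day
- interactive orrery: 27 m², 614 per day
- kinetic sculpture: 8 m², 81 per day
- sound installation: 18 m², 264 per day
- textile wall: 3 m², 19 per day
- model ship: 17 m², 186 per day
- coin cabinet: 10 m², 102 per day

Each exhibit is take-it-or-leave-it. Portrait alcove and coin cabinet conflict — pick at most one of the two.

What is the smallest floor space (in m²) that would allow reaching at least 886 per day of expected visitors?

Look for the lowest-floor combination reaching 886.
interactive orrery + sound installation + textile wall reaches 897 using 48 m².
No combination under 48 m² hits 886.

48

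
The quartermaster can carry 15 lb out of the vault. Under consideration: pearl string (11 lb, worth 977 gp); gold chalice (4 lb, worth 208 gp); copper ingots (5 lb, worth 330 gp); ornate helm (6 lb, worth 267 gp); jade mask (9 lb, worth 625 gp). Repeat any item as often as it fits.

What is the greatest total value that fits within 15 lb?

1185

Best packing: pearl string + gold chalice — 15 lb, 1185 total.
Nothing else within 15 lb beats 1185.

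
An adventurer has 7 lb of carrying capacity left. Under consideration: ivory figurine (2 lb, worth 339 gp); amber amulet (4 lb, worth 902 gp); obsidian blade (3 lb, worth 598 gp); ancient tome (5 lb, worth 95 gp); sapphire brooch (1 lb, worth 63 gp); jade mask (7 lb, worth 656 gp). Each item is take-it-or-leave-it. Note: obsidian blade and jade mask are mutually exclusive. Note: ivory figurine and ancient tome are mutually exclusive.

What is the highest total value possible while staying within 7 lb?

Density check — amber amulet 225.50, obsidian blade 199.33, ivory figurine 169.50 are the best per lb.
Amber amulet + obsidian blade uses 7 of the 7 lb and totals 1500.
That's the maximum — no feasible swap from here does better than 1500.

1500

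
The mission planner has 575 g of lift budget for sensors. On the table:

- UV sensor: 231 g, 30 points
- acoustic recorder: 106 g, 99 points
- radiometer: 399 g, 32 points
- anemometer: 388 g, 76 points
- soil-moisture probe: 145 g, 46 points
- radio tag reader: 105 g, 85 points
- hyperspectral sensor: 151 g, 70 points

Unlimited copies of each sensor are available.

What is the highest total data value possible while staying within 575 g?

By data value per g: acoustic recorder 0.93, radio tag reader 0.81, hyperspectral sensor 0.46 lead.
The ratio ordering already packs tightly: 5×acoustic recorder, 530 g, 495.
Every other selection either busts 575 g or fails to beat 495.

495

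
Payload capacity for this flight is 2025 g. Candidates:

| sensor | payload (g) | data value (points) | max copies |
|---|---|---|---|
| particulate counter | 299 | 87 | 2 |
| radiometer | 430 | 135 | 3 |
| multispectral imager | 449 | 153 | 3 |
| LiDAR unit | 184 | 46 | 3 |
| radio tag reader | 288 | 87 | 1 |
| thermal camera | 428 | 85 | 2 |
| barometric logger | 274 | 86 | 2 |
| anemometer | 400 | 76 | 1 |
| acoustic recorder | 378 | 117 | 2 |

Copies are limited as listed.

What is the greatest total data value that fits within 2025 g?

The ratio heuristic lands on radiometer + 3×multispectral imager + LiDAR unit (640) but leaves 64 g idle.
The 614 g tied up in radiometer and LiDAR unit is better spent on radio tag reader + acoustic recorder — total rises to 663 (2013 g).
Nothing else within 2025 g beats 663.

663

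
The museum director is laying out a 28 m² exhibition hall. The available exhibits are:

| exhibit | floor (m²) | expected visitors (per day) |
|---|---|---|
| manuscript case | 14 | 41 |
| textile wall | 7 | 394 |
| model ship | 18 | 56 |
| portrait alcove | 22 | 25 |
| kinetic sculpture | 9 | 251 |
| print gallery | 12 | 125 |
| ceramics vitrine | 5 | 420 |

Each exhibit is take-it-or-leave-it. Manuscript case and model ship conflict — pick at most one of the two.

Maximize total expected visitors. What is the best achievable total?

Density check — ceramics vitrine 84.00, textile wall 56.29, kinetic sculpture 27.89 are the best per m².
Taking textile wall + kinetic sculpture + ceramics vitrine: 21 m² used, 1065 in expected visitors.
The closest alternative, textile wall + print gallery + ceramics vitrine, reaches only 939.

1065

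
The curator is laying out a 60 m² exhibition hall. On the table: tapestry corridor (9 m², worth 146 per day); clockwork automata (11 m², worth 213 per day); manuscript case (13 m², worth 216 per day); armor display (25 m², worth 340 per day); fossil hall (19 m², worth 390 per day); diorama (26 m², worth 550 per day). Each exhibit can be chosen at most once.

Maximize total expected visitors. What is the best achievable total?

1156

By expected visitors per m²: diorama 21.15, fossil hall 20.53, clockwork automata 19.36 lead.
The ratio heuristic lands on clockwork automata + fossil hall + diorama (1153) but leaves 4 m² idle.
The 11 m² tied up in clockwork automata is better spent on manuscript case — total rises to 1156 (58 m²).
The closest alternative, clockwork automata + fossil hall + diorama, reaches only 1153.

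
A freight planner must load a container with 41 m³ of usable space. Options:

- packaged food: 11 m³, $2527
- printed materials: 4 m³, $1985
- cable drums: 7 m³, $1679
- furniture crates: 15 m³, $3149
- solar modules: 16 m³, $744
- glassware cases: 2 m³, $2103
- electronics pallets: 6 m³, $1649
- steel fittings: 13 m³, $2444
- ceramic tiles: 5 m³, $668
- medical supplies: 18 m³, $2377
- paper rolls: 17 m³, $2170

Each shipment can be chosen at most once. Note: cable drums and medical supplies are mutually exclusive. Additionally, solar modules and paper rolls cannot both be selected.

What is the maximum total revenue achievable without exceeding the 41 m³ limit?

11443

Ranking by ratio (revenue/m³): glassware cases 1051.50, printed materials 496.25, electronics pallets 274.83.
Taking the top-ratio shipments first gives packaged food + printed materials + cable drums + glassware cases + electronics pallets + ceramic tiles for 10611 (35 m³).
Dropping electronics pallets and ceramic tiles frees 11 m³; slotting in furniture crates (15 m³) lifts the total to 11443 at 39 m³.
The closest alternative, packaged food + printed materials + furniture crates + glassware cases + electronics pallets, reaches only 11413.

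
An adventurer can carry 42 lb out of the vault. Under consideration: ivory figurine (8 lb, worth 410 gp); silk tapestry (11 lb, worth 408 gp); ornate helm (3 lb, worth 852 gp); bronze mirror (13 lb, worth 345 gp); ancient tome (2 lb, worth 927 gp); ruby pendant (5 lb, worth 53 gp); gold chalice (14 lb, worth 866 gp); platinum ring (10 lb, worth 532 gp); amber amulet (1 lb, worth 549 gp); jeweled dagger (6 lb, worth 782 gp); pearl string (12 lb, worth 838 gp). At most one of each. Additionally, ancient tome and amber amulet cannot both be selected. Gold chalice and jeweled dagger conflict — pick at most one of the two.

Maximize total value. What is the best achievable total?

By value per lb: amber amulet 549.00, ancient tome 463.50, ornate helm 284.00 lead.
Taking ivory figurine + ornate helm + ancient tome + platinum ring + jeweled dagger + pearl string: 41 lb used, 4341 in value.

4341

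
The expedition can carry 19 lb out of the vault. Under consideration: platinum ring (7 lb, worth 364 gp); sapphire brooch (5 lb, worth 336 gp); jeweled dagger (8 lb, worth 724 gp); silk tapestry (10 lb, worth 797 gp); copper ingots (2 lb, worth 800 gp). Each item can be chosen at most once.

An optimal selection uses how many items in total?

3

Best achievable value is 1961.
For example platinum ring + silk tapestry + copper ingots achieves it, using 19 lb.
All optima have 3 items.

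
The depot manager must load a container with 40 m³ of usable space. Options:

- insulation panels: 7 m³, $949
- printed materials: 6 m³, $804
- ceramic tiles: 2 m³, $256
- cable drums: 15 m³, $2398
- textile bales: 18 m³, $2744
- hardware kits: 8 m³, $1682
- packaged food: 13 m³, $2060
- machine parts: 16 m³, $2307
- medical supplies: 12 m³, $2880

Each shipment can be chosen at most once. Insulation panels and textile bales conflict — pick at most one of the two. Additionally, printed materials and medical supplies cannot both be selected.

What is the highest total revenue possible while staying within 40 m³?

A density-first pass picks ceramic tiles + cable drums + hardware kits + medical supplies — 7216 at 37 m³.
Dropping ceramic tiles and cable drums frees 17 m³; slotting in insulation panels + packaged food (20 m³) lifts the total to 7571 at 40 m³.
Runner-up ceramic tiles + textile bales + hardware kits + medical supplies tops out at 7562.

7571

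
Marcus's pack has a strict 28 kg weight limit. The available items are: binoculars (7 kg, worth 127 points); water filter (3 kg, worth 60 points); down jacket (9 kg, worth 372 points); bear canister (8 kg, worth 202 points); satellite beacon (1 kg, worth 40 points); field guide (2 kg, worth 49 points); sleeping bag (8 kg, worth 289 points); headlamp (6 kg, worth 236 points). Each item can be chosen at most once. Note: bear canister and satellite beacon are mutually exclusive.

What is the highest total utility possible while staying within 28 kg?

1006

Filling by ratio: down jacket + satellite beacon + field guide + sleeping bag + headlamp for 986, with 2 kg left unused.
Replace satellite beacon with water filter: the trade gains 20 net, giving 1006 at 28 kg.
The closest alternative, water filter + down jacket + satellite beacon + sleeping bag + headlamp, reaches only 997.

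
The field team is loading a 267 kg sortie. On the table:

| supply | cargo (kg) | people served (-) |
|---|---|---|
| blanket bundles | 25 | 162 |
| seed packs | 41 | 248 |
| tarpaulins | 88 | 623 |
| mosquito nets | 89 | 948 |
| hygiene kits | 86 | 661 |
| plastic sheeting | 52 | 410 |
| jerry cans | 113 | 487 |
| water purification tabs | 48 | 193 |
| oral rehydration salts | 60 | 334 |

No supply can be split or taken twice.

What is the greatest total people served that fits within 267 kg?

Ranking by ratio (people served/kg): mosquito nets 10.65, plastic sheeting 7.88, hygiene kits 7.69.
The ratio heuristic lands on blanket bundles + mosquito nets + hygiene kits + plastic sheeting (2181) but leaves 15 kg idle.
Replace blanket bundles and plastic sheeting with tarpaulins: the trade gains 51 net, giving 2232 at 263 kg.
Nothing else within 267 kg beats 2232.

2232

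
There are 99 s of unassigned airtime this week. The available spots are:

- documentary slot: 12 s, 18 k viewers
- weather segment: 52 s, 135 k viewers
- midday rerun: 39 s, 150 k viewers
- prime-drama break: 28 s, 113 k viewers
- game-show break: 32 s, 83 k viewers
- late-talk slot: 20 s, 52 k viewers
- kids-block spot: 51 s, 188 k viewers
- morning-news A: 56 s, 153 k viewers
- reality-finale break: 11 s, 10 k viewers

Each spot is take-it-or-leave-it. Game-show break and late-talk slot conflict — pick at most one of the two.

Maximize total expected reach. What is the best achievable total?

Greedy by ratio would take documentary slot + midday rerun + prime-drama break + late-talk slot: 99 s used, total 333.
The 51 s tied up in documentary slot and midday rerun is better spent on kids-block spot — total rises to 353 (99 s).
An exhaustive check of the 512 subsets confirms 353.

353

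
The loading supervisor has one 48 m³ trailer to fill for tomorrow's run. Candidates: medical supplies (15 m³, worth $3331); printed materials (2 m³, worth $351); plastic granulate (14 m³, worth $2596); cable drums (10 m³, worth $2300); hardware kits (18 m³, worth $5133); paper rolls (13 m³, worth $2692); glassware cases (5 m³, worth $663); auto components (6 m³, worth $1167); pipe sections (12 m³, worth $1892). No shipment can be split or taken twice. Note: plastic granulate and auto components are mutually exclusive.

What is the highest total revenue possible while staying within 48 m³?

11507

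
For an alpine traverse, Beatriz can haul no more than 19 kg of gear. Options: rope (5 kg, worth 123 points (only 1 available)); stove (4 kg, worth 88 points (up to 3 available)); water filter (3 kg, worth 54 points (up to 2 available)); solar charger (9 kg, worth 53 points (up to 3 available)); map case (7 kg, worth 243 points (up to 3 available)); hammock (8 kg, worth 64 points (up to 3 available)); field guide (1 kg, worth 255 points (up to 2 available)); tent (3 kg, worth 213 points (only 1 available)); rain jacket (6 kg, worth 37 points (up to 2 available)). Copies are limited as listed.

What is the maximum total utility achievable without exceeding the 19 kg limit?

1209

Density check — field guide 255.00, tent 71.00, map case 34.71, rope 24.60 are the best per kg.
Taking 2×map case + 2×field guide + tent: 19 kg used, 1209 in utility.
Nothing else within 19 kg beats 1209.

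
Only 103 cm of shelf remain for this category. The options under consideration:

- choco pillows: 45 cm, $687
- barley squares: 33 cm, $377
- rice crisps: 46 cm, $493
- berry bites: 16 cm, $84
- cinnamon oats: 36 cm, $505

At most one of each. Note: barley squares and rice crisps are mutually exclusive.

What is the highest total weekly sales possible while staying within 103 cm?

By weekly sales per cm: choco pillows 15.27, cinnamon oats 14.03, barley squares 11.42, rice crisps 10.72 lead.
Best packing: choco pillows + berry bites + cinnamon oats — 97 cm, 1276 total.
Next best is choco pillows + cinnamon oats at 1192 (81 cm) — short by 84.

1276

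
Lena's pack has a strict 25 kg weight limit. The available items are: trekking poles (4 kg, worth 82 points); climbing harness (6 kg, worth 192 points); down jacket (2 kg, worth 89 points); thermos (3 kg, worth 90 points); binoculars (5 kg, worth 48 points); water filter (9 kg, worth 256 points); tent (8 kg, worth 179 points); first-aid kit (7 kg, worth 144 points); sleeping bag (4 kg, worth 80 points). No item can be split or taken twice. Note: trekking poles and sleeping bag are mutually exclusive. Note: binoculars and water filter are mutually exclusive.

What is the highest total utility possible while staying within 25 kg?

716

Density check — down jacket 44.50, climbing harness 32.00, thermos 30.00, water filter 28.44 are the best per kg.
The ratio heuristic lands on trekking poles + climbing harness + down jacket + thermos + water filter (709) but leaves 1 kg idle.
Dropping trekking poles and thermos frees 7 kg; slotting in tent (8 kg) lifts the total to 716 at 25 kg.
Next best is trekking poles + climbing harness + down jacket + thermos + water filter at 709 (24 kg) — short by 7.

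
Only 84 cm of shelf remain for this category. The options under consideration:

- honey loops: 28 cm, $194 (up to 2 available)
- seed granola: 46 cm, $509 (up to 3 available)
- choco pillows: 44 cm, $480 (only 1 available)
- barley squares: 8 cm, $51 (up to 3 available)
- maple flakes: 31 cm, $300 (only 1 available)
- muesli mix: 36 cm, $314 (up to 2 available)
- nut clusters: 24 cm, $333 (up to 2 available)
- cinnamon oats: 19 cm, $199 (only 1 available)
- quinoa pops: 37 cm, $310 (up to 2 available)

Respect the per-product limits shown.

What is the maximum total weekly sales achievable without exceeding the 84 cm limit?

980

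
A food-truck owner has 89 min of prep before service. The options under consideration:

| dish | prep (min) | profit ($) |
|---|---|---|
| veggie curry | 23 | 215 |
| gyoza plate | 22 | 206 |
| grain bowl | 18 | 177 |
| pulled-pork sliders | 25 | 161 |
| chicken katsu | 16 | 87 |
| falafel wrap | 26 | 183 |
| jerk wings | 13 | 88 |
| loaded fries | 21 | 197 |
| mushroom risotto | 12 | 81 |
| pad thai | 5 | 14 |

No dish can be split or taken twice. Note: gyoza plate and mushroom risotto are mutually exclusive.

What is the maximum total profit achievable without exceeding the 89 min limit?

Taking veggie curry + gyoza plate + grain bowl + loaded fries + pad thai: 89 min used, 809 in profit.

809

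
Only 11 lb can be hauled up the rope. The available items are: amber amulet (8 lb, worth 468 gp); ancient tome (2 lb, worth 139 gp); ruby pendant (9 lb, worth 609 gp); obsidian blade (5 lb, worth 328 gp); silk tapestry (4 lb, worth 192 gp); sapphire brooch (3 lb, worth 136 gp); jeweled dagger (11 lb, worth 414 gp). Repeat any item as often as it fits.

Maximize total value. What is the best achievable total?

748

Density check — ancient tome 69.50, ruby pendant 67.67, obsidian blade 65.60 are the best per lb.
Greedy by ratio would take 5×ancient tome: 10 lb used, total 695.
Dropping 4×ancient tome frees 8 lb; slotting in ruby pendant (9 lb) lifts the total to 748 at 11 lb.
Nothing else within 11 lb beats 748.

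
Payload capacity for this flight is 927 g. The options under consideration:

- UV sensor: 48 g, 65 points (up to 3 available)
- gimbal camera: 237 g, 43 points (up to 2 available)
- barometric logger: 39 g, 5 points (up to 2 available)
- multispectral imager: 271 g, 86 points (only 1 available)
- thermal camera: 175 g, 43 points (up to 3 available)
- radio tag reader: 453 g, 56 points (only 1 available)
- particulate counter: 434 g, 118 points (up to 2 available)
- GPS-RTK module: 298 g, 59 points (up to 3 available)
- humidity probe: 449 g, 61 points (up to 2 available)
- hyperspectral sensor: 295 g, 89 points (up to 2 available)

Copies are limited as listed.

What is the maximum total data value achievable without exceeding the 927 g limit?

418

Ranking by ratio (data value/g): UV sensor 1.35, multispectral imager 0.32, hyperspectral sensor 0.30, particulate counter 0.27.
Taking 3×UV sensor + barometric logger + multispectral imager + thermal camera + hyperspectral sensor: 924 g used, 418 in data value.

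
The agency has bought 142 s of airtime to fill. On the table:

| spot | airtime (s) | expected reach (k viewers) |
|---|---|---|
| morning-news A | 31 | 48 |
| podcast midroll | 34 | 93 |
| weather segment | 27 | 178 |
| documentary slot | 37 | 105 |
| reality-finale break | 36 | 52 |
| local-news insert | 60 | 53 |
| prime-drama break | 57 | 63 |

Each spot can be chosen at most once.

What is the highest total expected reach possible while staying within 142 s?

Taking the top-ratio spots first gives morning-news A + podcast midroll + weather segment + documentary slot for 424 (129 s).
The 31 s tied up in morning-news A is better spent on reality-finale break — total rises to 428 (134 s).
No other feasible combination exceeds 428.

428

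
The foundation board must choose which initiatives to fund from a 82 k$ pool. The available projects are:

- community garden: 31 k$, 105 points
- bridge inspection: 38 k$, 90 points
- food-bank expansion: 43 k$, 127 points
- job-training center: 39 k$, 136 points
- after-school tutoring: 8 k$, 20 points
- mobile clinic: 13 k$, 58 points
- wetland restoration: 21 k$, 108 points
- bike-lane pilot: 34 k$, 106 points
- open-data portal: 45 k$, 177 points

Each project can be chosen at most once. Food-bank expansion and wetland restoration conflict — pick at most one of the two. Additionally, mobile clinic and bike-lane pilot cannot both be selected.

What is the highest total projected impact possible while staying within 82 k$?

Mobile clinic + wetland restoration + open-data portal uses 79 of the 82 k$ and totals 343.
Nothing else feasible within 82 k$ beats 343.

343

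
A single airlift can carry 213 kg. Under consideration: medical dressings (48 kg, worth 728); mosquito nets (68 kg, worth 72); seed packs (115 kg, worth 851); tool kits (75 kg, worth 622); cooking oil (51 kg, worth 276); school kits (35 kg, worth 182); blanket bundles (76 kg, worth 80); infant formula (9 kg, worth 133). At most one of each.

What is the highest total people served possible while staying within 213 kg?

Greedy by ratio would take medical dressings + tool kits + cooking oil + infant formula: 183 kg used, total 1759.
Dropping tool kits and cooking oil frees 126 kg; slotting in seed packs + school kits (150 kg) lifts the total to 1894 at 207 kg.

1894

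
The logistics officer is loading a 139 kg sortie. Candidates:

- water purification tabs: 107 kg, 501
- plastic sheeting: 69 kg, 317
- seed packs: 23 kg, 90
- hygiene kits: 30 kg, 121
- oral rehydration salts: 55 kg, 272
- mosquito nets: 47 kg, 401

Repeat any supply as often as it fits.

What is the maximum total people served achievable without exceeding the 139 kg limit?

923

The ratio ordering already packs tightly: hygiene kits + 2×mosquito nets, 124 kg, 923.
That's the maximum — no swap from here does better than 923.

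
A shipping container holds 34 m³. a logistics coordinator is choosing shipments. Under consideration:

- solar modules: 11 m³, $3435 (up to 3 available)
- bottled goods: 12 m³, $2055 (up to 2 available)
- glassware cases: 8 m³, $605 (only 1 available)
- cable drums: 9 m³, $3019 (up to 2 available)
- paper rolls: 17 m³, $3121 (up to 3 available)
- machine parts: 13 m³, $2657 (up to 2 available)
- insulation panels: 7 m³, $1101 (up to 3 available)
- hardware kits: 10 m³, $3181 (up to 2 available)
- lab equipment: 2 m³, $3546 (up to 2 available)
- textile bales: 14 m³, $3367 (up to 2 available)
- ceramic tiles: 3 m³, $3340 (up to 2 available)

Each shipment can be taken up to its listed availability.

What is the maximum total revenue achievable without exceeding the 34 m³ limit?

A density-first pass picks 2×cable drums + 2×lab equipment + 2×ceramic tiles — 19810 at 28 m³.
Dropping 2×cable drums frees 18 m³; slotting in 2×solar modules (22 m³) lifts the total to 20642 at 32 m³.

20642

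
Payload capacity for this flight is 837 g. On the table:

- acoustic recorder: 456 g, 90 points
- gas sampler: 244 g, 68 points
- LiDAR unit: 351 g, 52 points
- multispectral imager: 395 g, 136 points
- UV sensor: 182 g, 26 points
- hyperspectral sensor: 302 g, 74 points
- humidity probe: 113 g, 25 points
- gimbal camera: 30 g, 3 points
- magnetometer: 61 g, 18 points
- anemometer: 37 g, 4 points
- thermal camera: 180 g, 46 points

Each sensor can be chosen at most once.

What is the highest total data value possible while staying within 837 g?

250

Filling by ratio: gas sampler + multispectral imager + humidity probe + magnetometer for 247, with 24 g left unused.
Dropping humidity probe and magnetometer frees 174 g; slotting in thermal camera (180 g) lifts the total to 250 at 819 g.
Next best is gas sampler + multispectral imager + humidity probe + magnetometer at 247 (813 g) — short by 3.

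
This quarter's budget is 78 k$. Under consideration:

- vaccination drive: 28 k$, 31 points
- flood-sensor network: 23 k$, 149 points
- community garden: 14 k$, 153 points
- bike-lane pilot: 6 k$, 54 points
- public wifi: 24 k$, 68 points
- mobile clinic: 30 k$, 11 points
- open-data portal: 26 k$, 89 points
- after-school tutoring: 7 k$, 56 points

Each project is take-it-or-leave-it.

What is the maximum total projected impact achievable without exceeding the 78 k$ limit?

501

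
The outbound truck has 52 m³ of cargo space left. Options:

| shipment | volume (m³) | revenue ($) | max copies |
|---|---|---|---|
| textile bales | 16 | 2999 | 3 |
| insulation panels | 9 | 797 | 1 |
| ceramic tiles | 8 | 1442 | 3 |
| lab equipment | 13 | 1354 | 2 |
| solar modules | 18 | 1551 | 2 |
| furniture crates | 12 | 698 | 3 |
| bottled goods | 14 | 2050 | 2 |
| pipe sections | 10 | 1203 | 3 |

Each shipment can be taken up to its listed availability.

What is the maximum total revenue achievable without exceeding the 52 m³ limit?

8997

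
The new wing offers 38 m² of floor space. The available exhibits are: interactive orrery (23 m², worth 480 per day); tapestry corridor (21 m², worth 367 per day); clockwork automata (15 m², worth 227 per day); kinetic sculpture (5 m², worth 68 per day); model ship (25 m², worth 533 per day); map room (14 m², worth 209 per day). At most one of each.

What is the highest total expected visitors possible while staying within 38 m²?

707

Taking the top-ratio exhibits first gives kinetic sculpture + model ship for 601 (30 m²).
Dropping kinetic sculpture and model ship frees 30 m²; slotting in interactive orrery + clockwork automata (38 m²) lifts the total to 707 at 38 m².
The closest alternative, interactive orrery + map room, reaches only 689.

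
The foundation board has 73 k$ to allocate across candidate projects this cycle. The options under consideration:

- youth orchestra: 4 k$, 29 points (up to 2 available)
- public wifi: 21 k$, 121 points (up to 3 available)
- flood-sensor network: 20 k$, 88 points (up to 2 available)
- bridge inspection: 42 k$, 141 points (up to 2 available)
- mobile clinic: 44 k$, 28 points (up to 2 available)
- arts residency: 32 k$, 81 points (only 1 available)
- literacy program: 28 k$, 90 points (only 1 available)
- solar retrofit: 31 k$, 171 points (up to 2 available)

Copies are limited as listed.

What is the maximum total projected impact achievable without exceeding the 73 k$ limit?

421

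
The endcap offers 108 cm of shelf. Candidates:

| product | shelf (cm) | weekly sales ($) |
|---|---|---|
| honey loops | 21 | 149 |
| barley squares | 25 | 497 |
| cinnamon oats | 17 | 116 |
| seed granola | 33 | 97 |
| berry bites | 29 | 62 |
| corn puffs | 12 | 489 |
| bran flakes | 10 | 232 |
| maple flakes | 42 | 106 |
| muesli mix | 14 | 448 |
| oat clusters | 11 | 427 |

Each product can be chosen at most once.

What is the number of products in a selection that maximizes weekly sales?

6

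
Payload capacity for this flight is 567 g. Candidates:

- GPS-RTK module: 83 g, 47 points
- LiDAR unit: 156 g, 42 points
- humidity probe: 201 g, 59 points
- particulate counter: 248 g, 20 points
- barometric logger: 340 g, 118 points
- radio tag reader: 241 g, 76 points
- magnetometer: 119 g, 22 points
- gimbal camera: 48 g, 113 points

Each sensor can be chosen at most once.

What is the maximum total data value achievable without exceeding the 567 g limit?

Taking GPS-RTK module + barometric logger + gimbal camera: 471 g used, 278 in data value.

278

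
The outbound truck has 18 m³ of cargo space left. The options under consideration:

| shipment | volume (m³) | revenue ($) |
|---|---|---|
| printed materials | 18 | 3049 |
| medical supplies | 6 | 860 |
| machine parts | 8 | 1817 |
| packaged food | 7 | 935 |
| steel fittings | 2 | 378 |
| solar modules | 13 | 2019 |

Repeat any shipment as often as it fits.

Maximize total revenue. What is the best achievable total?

4012

The ratio ordering already packs tightly: 2×machine parts + steel fittings, 18 m³, 4012.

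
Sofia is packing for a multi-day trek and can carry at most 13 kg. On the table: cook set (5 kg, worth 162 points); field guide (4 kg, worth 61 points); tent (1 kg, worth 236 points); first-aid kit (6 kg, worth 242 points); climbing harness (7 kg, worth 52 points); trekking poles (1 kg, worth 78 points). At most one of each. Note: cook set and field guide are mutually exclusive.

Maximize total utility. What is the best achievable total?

718

The ratio ordering already packs tightly: cook set + tent + first-aid kit + trekking poles, 13 kg, 718.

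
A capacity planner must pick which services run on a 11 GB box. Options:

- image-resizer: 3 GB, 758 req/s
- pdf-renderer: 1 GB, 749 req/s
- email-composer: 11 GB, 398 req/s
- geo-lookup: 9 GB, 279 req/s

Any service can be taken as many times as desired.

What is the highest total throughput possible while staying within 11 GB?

11×pdf-renderer uses 11 of the 11 GB and totals 8239.

8239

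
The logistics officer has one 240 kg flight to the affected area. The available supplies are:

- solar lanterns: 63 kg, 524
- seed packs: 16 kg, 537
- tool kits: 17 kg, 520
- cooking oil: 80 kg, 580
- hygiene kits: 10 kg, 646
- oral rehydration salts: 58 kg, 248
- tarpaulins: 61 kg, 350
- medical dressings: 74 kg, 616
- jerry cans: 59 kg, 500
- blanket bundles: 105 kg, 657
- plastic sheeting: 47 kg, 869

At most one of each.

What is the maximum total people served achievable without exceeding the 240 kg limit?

Filling by ratio: seed packs + tool kits + hygiene kits + medical dressings + jerry cans + plastic sheeting for 3688, with 17 kg left unused.
The 59 kg tied up in jerry cans is better spent on solar lanterns — total rises to 3712 (227 kg).
The closest alternative, seed packs + tool kits + hygiene kits + medical dressings + jerry cans + plastic sheeting, reaches only 3688.

3712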